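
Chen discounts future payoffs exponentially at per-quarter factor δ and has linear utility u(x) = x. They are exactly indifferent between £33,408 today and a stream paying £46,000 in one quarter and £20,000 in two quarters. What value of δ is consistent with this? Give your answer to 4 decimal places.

δ ≈ 0.5800

Present value of the stream is 46000·δ + 20000·δ². Indifference gives 46000δ + 20000δ² = 33408.
That is, 20000δ² + 46000δ − 33408 = 0, a quadratic in δ.
δ = (−46000 + √(46000² + 4·20000·33408)) / (2·20000) = (−46000 + √4788640000.00) / 40000 ≈ 0.5800.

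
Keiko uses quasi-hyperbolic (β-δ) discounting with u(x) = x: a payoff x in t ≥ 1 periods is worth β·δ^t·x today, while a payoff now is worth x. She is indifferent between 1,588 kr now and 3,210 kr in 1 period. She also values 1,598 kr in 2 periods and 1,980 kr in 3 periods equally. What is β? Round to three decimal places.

β ≈ 0.613

Both payoffs in the second observation are in the future, so β drops out: δ^2·1598 = δ^3·1980 ⇒ δ = 1598/1980 = 0.80707.
The first indifference: 1588 = β·δ·3210, so β = 1588/(δ·3210) = 1588/(0.80707·3210) ≈ 0.613.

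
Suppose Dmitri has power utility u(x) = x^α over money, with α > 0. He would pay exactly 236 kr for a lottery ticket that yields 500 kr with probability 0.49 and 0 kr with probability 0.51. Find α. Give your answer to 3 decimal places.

EU(lottery) = 0.49·500^α + 0.51·0 = 0.49·500^α.
Indifference: 236^α = 0.49·500^α, so (236/500)^α = 0.49.
Take logs: α = ln 0.49 / ln(236/500) ≈ 0.95015.

α ≈ 0.950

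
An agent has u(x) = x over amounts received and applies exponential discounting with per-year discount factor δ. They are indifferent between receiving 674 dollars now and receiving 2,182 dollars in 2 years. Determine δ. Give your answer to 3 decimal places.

Indifference means u(674) = δ^2 · u(2182), so δ^2 = u(674)/u(2182).
With u(x) = x: δ^2 = 674/2182 = 0.30889.
Taking the square root: δ = 0.30889^(1/2) ≈ 0.556.

δ ≈ 0.556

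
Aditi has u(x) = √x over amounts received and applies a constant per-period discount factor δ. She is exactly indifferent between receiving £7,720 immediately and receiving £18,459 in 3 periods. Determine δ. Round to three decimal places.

The payoff in 3 periods is discounted by δ^3, so u(7720) = δ^3·u(18459) and δ^3 = u(7720)/u(18459).
With u(x) = √x: δ^3 = √7720/√18459 = √(7720/18459) = 0.64670.
So δ = 0.64670^(1/3) ≈ 0.865.

δ ≈ 0.865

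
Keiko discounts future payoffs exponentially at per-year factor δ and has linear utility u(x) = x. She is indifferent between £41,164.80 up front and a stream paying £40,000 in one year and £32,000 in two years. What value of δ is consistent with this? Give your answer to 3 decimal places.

The stream is worth 40000δ + 32000δ² today, so 40000δ + 32000δ² = 41164.80.
Rearranged: 32000δ² + 40000δ − 41164.80 = 0.
By the quadratic formula (taking the positive root), δ = (−40000 + √6869094400.00) / 64000 ≈ 0.670.

δ ≈ 0.670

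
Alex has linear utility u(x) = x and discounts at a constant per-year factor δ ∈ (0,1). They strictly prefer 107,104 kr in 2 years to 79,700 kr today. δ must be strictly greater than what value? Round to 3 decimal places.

δ > 0.863

Under u(x) = x this choice says 79700 < δ^2·107104.
Hence δ^2 > 79700/107104 = 0.74414, and x ↦ x^(1/2) is increasing on (0,∞).
δ > (79700/107104)^(1/2) ≈ 0.863.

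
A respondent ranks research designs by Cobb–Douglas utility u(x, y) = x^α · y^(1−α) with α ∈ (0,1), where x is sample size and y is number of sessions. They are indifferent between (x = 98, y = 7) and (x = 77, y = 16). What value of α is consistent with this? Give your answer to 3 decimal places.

α ≈ 0.774

The Cobb–Douglas utilities coincide, so 98^α·7^(1−α) = 77^α·16^(1−α).
Taking logs: α·ln 98 + (1−α)·ln 7 = α·ln 77 + (1−α)·ln 16, i.e. α·0.241162 = (1−α)·0.826679.
So α/(1−α) = (0.826679)/(0.241162) = 3.427899, and α = 3.427899/4.427899 ≈ 0.774.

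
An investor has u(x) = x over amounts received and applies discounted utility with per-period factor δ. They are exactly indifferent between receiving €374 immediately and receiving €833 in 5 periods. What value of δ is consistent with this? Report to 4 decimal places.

δ ≈ 0.8520

The payoff in 5 periods is discounted by δ^5, so u(374) = δ^5·u(833) and δ^5 = u(374)/u(833).
With u(x) = x: δ^5 = 374/833 = 0.44898.
So δ = 0.44898^(1/5) ≈ 0.8520.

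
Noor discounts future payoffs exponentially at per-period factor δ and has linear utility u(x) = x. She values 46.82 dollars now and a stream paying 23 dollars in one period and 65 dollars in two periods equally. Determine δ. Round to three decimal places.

Present value of the stream is 23·δ + 65·δ². Indifference gives 23δ + 65δ² = 46.82.
That is, 65δ² + 23δ − 46.82 = 0, a quadratic in δ.
δ = (−23 + √(23² + 4·65·46.82)) / (2·65) = (−23 + √12702.20) / 130 ≈ 0.690.

δ ≈ 0.690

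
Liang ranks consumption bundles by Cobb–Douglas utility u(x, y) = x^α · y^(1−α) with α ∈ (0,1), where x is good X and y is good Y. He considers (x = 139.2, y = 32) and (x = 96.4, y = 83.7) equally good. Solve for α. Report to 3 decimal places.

α ≈ 0.724

The Cobb–Douglas utilities coincide, so 139.2^α·32^(1−α) = 96.4^α·83.7^(1−α).
(139.2/96.4)^α = (83.7/32)^(1−α); take logs: α·ln(139.2/96.4) = (1−α)·ln(83.7/32), i.e. α·0.367406 = (1−α)·0.961503.
With A = 0.367406 and B = 0.961503: α·A = (1−α)·B, so α = B/(A+B) = 0.961503/1.328909 ≈ 0.724.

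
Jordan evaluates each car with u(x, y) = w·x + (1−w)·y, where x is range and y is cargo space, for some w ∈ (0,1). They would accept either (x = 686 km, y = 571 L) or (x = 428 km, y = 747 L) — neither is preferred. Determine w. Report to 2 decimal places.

Equating utilities: w·686 + (1−w)·571 = w·428 + (1−w)·747.
Collecting terms: w·258 = (1−w)·176.
Hence w = 176/(258+176) = 176/434 = 0.41.

w = 0.41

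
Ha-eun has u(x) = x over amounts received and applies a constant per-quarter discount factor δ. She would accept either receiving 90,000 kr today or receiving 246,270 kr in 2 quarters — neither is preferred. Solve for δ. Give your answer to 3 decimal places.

δ ≈ 0.605

The payoff in 2 quarters is discounted by δ^2, so u(90000) = δ^2·u(246270) and δ^2 = u(90000)/u(246270).
With u(x) = x: δ^2 = 90000/246270 = 0.36545.
So δ = 0.36545^(1/2) ≈ 0.605.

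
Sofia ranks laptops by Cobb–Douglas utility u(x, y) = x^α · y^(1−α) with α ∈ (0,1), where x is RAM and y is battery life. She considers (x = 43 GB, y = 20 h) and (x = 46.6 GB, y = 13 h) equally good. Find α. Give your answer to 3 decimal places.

Indifference: 43^α · 20^(1−α) = 46.6^α · 13^(1−α).
Rearrange to (43/46.6)^α = (13/20)^(1−α) and take logs: α·-0.080400 = (1−α)·-0.430783.
Thus α·(-0.511183) = -0.430783, so α = -0.430783/-0.511183 ≈ 0.843.

α ≈ 0.843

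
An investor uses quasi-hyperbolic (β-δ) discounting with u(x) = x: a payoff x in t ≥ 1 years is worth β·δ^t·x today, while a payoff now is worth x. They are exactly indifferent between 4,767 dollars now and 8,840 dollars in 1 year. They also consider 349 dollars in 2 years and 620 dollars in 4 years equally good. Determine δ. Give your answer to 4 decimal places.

Both payoffs in the second observation are in the future, so β drops out: δ^2·349 = δ^4·620 ⇒ δ^2 = 349/620 = 0.56290, so δ = 0.75027.

δ ≈ 0.7503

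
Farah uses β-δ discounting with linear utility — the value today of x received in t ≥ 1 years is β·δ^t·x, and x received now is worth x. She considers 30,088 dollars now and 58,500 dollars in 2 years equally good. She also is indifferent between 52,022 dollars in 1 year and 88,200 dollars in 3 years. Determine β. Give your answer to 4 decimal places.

β ≈ 0.8720

The second indifference involves only future payoffs, so β cancels: β·δ^1·52022 = β·δ^3·88200, giving δ^2 = 52022/88200 = 0.58982, so δ = 0.76800.
Substituting δ into 30088 = β·δ^2·58500: β = 30088/(34504.388) ≈ 0.8720.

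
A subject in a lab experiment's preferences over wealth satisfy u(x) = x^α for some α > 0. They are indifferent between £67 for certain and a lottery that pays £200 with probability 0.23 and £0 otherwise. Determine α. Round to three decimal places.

α ≈ 1.344

EU(lottery) = 0.23·200^α + 0.77·0 = 0.23·200^α.
Setting u(67) equal to that: 67^α = 0.23·200^α ⇒ (67/200)^α = 0.23.
Taking logs: α·ln(67/200) = ln(0.23), so α = -1.469676 / -1.093625 ≈ 1.344.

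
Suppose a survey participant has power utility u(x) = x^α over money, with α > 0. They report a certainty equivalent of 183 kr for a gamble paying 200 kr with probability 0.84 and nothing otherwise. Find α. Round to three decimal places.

The lottery's expected utility is 0.84·u(200) + 0.16·u(0) = 0.84·200^α (since u(0) = 0 for α > 0).
Setting u(183) equal to that: 183^α = 0.84·200^α ⇒ (183/200)^α = 0.84.
α = ln(0.84) / ln(183/200) = -0.174353/-0.088831 ≈ 1.963.

α ≈ 1.963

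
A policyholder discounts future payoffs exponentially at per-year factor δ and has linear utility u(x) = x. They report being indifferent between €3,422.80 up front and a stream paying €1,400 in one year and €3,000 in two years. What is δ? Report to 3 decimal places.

δ ≈ 0.860

Equating present values: 3422.80 = 1400δ + 3000δ².
That is, 3000δ² + 1400δ − 3422.80 = 0, a quadratic in δ.
The positive root is δ = [−1400 + √(1400² + 4·3000·3422.80)] / (2·3000) = (−1400 + 6560.000)/6000 ≈ 0.860.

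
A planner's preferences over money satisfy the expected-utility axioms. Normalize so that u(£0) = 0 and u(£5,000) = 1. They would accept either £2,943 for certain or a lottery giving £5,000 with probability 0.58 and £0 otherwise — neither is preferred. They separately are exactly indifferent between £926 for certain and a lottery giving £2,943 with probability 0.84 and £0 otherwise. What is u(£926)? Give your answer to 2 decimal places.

First, u(£2,943) = 0.58·u(£5,000) + 0.42·u(£0) = 0.58.
Then u(£926) = 0.84·u(£2,943) + 0.16·u(£0) = 0.84·0.58 + 0.16·0.00 = 0.4872.

0.49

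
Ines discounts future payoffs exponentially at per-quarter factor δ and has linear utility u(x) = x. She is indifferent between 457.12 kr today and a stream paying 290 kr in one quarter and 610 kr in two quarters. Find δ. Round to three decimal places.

Equating present values: 457.12 = 290δ + 610δ².
That is, 610δ² + 290δ − 457.12 = 0, a quadratic in δ.
By the quadratic formula (taking the positive root), δ = (−290 + √1199472.80) / 1220 ≈ 0.660.

δ ≈ 0.660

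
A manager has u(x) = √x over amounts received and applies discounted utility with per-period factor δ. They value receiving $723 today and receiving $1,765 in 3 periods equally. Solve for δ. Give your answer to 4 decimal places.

δ ≈ 0.8618

The payoff in 3 periods is discounted by δ^3, so u(723) = δ^3·u(1765) and δ^3 = u(723)/u(1765).
Since u(x) = √x, δ^3 = √(723/1765) = 0.64002.
Taking the cube root: δ = 0.64002^(1/3) ≈ 0.8618.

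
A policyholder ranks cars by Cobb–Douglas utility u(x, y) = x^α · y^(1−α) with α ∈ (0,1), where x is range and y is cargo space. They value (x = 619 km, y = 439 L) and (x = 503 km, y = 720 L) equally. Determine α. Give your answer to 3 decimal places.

α ≈ 0.705

The Cobb–Douglas utilities coincide, so 619^α·439^(1−α) = 503^α·720^(1−α).
Taking logs: α·ln 619 + (1−α)·ln 439 = α·ln 503 + (1−α)·ln 720, i.e. α·0.207515 = (1−α)·0.494752.
So α/(1−α) = (0.494752)/(0.207515) = 2.384175, and α = 2.384175/3.384175 ≈ 0.705.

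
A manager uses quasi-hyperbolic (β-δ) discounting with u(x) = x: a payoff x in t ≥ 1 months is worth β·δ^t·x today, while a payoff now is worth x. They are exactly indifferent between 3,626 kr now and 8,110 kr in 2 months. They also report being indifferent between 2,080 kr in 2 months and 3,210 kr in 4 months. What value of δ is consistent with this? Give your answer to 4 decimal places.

The second indifference involves only future payoffs, so β cancels: β·δ^2·2080 = β·δ^4·3210, giving δ^2 = 2080/3210 = 0.64798, so δ = 0.80497.

δ ≈ 0.8050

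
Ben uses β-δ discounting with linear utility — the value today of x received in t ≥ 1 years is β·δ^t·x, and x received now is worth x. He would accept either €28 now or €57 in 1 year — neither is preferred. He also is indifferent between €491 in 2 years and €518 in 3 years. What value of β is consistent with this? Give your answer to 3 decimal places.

Both payoffs in the second observation are in the future, so β drops out: δ^2·491 = δ^3·518 ⇒ δ = 491/518 = 0.94788.
Substituting δ into 28 = β·δ·57: β = 28/(54.029) ≈ 0.518.

β ≈ 0.518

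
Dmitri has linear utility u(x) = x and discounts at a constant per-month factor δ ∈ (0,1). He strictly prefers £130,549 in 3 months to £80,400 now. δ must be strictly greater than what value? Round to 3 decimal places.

δ > 0.851

Comparing present values: 80400 < δ^3·130549.
Dividing by 130549: δ^3 > 0.61586. Both sides are positive, so the cube root keeps the direction.
δ > (80400/130549)^(1/3) ≈ 0.851.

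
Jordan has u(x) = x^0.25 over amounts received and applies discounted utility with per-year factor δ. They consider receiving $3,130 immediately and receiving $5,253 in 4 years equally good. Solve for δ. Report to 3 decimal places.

δ ≈ 0.968

The payoff in 4 years is discounted by δ^4, so u(3130) = δ^4·u(5253) and δ^4 = u(3130)/u(5253).
With u(x) = x^0.25: δ^4 = 3130^0.25/5253^0.25 = (3130/5253)^0.25 = 0.87859.
Hence δ = (0.87859)^(1/4) = 0.96816.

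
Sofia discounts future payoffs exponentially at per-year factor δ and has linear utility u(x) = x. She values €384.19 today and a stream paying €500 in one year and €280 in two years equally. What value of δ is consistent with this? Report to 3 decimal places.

δ ≈ 0.580

Equating present values: 384.19 = 500δ + 280δ².
Rearranged: 280δ² + 500δ − 384.19 = 0.
δ = (−500 + √(500² + 4·280·384.19)) / (2·280) = (−500 + √680292.80) / 560 ≈ 0.580.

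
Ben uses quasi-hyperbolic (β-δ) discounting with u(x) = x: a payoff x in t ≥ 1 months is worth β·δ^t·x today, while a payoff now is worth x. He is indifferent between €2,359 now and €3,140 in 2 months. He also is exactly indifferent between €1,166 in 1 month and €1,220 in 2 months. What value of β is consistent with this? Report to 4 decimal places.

The second indifference involves only future payoffs, so β cancels: β·δ^1·1166 = β·δ^2·1220, giving δ = 1166/1220 = 0.95574.
Substituting δ into 2359 = β·δ^2·3140: β = 2359/(2868.185) ≈ 0.8225.

β ≈ 0.8225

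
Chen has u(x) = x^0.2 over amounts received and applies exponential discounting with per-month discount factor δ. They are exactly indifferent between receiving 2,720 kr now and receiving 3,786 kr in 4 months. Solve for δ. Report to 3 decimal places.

Indifference means u(2720) = δ^4 · u(3786), so δ^4 = u(2720)/u(3786).
With u(x) = x^0.2: δ^4 = 2720^0.2/3786^0.2 = (2720/3786)^0.2 = 0.93600.
So δ = 0.93600^(1/4) ≈ 0.984.

δ ≈ 0.984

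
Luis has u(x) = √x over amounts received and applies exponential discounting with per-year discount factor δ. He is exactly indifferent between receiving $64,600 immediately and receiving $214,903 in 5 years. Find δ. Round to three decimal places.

δ ≈ 0.887

Equating discounted utilities: u(64600) = δ^5·u(214903) ⇒ δ^5 = u(64600)/u(214903).
With u(x) = √x: δ^5 = √64600/√214903 = √(64600/214903) = 0.54827.
So δ = 0.54827^(1/5) ≈ 0.887.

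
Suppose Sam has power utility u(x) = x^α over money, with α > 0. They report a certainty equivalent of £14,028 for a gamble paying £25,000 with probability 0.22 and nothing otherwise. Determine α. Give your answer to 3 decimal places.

Since u(0) = 0, the lottery's EU is 0.22·25000^α.
Equating: 14028^α = 0.22·25000^α, i.e. 0.5611^α = 0.22.
Taking logs: α·ln(14028/25000) = ln(0.22), so α = -1.514128 / -0.577820 ≈ 2.620.

α ≈ 2.620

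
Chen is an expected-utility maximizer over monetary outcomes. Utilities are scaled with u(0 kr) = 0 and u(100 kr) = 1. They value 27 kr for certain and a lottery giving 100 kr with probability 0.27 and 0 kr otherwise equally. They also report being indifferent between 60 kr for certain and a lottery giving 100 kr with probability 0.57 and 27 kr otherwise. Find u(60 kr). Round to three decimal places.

From the first indifference, u(27 kr) = 0.27·u(100 kr) + 0.73·u(0 kr) = 0.27·1 + 0.73·0 = 0.27.
The second indifference gives u(60 kr) = 0.57·u(100 kr) + 0.43·u(27 kr) = 0.57·1.00 + 0.43·0.27 = 0.6861.

0.686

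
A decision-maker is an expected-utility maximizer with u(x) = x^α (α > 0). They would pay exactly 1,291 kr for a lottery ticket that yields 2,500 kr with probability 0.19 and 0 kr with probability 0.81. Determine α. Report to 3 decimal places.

The lottery's expected utility is 0.19·u(2500) + 0.81·u(0) = 0.19·2500^α (since u(0) = 0 for α > 0).
Indifference: 1291^α = 0.19·2500^α, so (1291/2500)^α = 0.19.
α = ln(0.19) / ln(1291/2500) = -1.660731/-0.660874 ≈ 2.513.

α ≈ 2.513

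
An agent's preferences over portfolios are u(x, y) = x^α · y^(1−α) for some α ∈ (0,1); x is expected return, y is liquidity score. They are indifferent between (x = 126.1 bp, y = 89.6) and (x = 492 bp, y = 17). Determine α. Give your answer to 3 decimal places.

The Cobb–Douglas utilities coincide, so 126.1^α·89.6^(1−α) = 492^α·17^(1−α).
(126.1/492)^α = (17/89.6)^(1−α); take logs: α·ln(126.1/492) = (1−α)·ln(17/89.6), i.e. α·-1.361403 = (1−α)·-1.662142.
So α/(1−α) = (-1.662142)/(-1.361403) = 1.220904, and α = 1.220904/2.220904 ≈ 0.550.

α ≈ 0.550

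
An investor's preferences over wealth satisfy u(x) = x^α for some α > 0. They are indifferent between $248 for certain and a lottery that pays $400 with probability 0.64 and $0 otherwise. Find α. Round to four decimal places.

α ≈ 0.9336

Since u(0) = 0, the lottery's EU is 0.64·400^α.
Setting u(248) equal to that: 248^α = 0.64·400^α ⇒ (248/400)^α = 0.64.
α = ln(0.64) / ln(248/400) = -0.4462871/-0.4780358 ≈ 0.9336.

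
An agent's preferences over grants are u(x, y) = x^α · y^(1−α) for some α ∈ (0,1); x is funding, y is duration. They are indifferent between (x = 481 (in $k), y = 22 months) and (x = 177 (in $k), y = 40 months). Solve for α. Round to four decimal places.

α ≈ 0.3742

Indifference: 481^α · 22^(1−α) = 177^α · 40^(1−α).
Taking logs: α·ln 481 + (1−α)·ln 22 = α·ln 177 + (1−α)·ln 40, i.e. α·0.9997175 = (1−α)·0.5978370.
So α/(1−α) = (0.5978370)/(0.9997175) = 0.5980059, and α = 0.5980059/1.5980059 ≈ 0.3742.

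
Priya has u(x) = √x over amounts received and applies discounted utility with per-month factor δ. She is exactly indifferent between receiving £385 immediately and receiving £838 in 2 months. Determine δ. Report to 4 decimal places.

δ ≈ 0.8233

Equating discounted utilities: u(385) = δ^2·u(838) ⇒ δ^2 = u(385)/u(838).
With u(x) = √x: δ^2 = √385/√838 = √(385/838) = 0.67781.
Hence δ = (0.67781)^(1/2) = 0.823293.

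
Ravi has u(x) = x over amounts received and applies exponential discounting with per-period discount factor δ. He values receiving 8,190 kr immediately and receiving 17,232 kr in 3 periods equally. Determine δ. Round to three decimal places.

Equating discounted utilities: u(8190) = δ^3·u(17232) ⇒ δ^3 = u(8190)/u(17232).
With u(x) = x: δ^3 = 8190/17232 = 0.47528.
Hence δ = (0.47528)^(1/3) = 0.78040.

δ ≈ 0.780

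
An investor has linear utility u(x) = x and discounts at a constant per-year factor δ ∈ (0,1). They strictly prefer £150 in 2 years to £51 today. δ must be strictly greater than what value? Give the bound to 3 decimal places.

Comparing present values: 51 < δ^2·150.
Dividing by 150: δ^2 > 0.34000. Both sides are positive, so the square root keeps the direction.
δ > (51/150)^(1/2) ≈ 0.583.

δ > 0.583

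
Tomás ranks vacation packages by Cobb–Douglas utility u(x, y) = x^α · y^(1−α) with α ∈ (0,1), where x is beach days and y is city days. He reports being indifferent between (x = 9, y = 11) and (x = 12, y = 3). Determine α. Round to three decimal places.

α ≈ 0.819

Set the two utilities equal: 9^α·11^(1−α) = 12^α·3^(1−α).
Rearrange to (9/12)^α = (3/11)^(1−α) and take logs: α·-0.287682 = (1−α)·-1.299283.
With A = -0.287682 and B = -1.299283: α·A = (1−α)·B, so α = B/(A+B) = -1.299283/-1.586965 ≈ 0.819.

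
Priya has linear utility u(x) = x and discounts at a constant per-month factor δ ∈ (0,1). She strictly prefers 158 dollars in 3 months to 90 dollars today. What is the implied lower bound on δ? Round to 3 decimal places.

Comparing present values: 90 < δ^3·158.
Dividing by 158: δ^3 > 0.56962. Both sides are positive, so the cube root keeps the direction.
δ > 0.56962^(1/3) = 0.829.

δ > 0.829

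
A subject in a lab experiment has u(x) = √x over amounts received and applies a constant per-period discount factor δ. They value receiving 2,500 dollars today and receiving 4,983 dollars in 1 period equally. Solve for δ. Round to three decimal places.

δ ≈ 0.708

The payoff in 1 period is discounted by δ, so u(2500) = δ·u(4983) and δ = u(2500)/u(4983).
With u(x) = √x: δ = √2500/√4983 = √(2500/4983) = 0.70831.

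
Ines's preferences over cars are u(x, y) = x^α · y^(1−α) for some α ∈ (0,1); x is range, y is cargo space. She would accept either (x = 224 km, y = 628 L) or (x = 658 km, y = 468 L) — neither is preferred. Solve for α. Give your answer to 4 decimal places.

α ≈ 0.2144

Indifference: 224^α · 628^(1−α) = 658^α · 468^(1−α).
(224/658)^α = (468/628)^(1−α); take logs: α·ln(224/658) = (1−α)·ln(468/628), i.e. α·-1.0775589 = (1−α)·-0.2940719.
With A = -1.0775589 and B = -0.2940719: α·A = (1−α)·B, so α = B/(A+B) = -0.2940719/-1.3716308 ≈ 0.2144.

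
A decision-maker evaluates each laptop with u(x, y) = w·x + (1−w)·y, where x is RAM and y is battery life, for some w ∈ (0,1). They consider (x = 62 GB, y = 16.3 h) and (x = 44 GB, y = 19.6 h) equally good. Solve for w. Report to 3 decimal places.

u(62,16.3) = u(44,19.6) means w·62 + (1−w)·16.3 = w·44 + (1−w)·19.6.
Rearranging, 18·w − 3.3·(1−w) = 0.
Hence w = 3.3/(18+3.3) = 3.3/21.3 = 0.155.

w = 0.155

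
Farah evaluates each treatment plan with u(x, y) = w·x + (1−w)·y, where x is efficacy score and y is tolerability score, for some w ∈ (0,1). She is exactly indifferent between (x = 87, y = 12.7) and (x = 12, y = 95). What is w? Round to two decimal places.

u(87,12.7) = u(12,95) means w·87 + (1−w)·12.7 = w·12 + (1−w)·95.
Collecting terms: w·75 = (1−w)·82.3.
So w/(1−w) = 82.3/75 = 1.0973, giving w = 82.3/(75+82.3) = 0.52.

w = 0.52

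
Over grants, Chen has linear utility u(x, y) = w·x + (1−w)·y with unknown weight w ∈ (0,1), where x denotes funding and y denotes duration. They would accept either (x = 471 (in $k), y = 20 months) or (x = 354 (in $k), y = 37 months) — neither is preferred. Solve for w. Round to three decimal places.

w = 0.127

Equating utilities: w·471 + (1−w)·20 = w·354 + (1−w)·37.
w·(471−354) = (1−w)·(37−20), i.e. w·117 = (1−w)·17.
The marginal rate of substitution is 17/117, so w = 17/(117+17) = 0.127.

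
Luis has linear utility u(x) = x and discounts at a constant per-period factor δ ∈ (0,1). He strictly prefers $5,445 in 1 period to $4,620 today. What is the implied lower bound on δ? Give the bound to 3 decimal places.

Comparing present values: 4620 < δ·5445.
Dividing through by 5445 gives δ > 0.84848.

δ > 0.848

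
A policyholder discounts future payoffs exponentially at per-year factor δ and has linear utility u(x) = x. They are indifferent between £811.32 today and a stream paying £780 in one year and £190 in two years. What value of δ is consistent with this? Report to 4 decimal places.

δ ≈ 0.8600

The stream is worth 780δ + 190δ² today, so 780δ + 190δ² = 811.32.
Rearranged: 190δ² + 780δ − 811.32 = 0.
δ = (−780 + √(780² + 4·190·811.32)) / (2·190) = (−780 + √1225003.20) / 380 ≈ 0.8600.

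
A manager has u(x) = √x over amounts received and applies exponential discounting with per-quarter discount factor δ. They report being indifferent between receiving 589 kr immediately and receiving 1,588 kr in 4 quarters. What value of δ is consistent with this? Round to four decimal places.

δ ≈ 0.8834

The payoff in 4 quarters is discounted by δ^4, so u(589) = δ^4·u(1588) and δ^4 = u(589)/u(1588).
With u(x) = √x: δ^4 = √589/√1588 = √(589/1588) = 0.60902.
So δ = 0.60902^(1/4) ≈ 0.8834.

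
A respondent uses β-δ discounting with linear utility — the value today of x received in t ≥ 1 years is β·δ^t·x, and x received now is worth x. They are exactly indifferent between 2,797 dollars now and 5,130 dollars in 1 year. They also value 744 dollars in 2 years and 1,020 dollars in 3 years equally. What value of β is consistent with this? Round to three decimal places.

β ≈ 0.747

Both payoffs in the second observation are in the future, so β drops out: δ^2·744 = δ^3·1020 ⇒ δ = 744/1020 = 0.72941.
The first indifference: 2797 = β·δ·5130, so β = 2797/(δ·5130) = 2797/(0.72941·5130) ≈ 0.747.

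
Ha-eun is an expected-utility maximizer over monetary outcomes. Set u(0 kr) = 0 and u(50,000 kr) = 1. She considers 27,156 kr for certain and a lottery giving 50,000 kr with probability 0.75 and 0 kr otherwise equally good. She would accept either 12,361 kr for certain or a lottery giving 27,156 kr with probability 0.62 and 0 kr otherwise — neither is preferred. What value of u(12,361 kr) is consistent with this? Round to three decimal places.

First, u(27,156 kr) = 0.75·u(50,000 kr) + 0.25·u(0 kr) = 0.75.
Chaining: u(12,361 kr) = 0.62·0.75 + 0.38·0.00 = 0.4650.

0.465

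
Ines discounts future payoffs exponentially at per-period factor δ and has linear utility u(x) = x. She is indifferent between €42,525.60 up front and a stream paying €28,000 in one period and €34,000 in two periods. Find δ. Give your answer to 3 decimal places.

Present value of the stream is 28000·δ + 34000·δ². Indifference gives 28000δ + 34000δ² = 42525.60.
So 34000δ² + 28000δ − 42525.60 = 0.
The positive root is δ = [−28000 + √(28000² + 4·34000·42525.60)] / (2·34000) = (−28000 + 81040.000)/68000 ≈ 0.780.

δ ≈ 0.780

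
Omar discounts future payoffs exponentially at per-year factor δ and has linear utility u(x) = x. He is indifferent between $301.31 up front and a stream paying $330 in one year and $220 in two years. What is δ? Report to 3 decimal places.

δ ≈ 0.640

The stream is worth 330δ + 220δ² today, so 330δ + 220δ² = 301.31.
That is, 220δ² + 330δ − 301.31 = 0, a quadratic in δ.
By the quadratic formula (taking the positive root), δ = (−330 + √374052.80) / 440 ≈ 0.640.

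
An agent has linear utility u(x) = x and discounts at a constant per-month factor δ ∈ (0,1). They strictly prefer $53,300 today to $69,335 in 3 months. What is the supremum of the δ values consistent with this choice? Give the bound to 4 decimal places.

δ < 0.9161

The preference means 53300 > δ^3·69335.
Dividing by 69335: δ^3 < 0.76873. Both sides are positive, so the cube root keeps the direction.
δ < 0.76873^(1/3) = 0.9161.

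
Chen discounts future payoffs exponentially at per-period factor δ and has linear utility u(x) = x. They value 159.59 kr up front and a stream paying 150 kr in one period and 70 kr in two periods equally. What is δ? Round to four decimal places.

δ ≈ 0.7800

The stream is worth 150δ + 70δ² today, so 150δ + 70δ² = 159.59.
So 70δ² + 150δ − 159.59 = 0.
δ = (−150 + √(150² + 4·70·159.59)) / (2·70) = (−150 + √67185.20) / 140 ≈ 0.7800.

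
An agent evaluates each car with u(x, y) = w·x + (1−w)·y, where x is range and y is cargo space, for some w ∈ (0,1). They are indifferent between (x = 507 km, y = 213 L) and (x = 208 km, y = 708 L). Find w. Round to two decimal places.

Indifference: w·507 + (1−w)·213 = w·208 + (1−w)·708.
Rearranging, 299·w − 495·(1−w) = 0.
Hence w = 495/(299+495) = 495/794 = 0.62.

w = 0.62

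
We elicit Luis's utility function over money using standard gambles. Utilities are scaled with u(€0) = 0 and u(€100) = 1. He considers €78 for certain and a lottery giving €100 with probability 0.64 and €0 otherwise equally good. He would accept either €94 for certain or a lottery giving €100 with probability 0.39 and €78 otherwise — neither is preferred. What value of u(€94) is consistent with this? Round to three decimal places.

From the first indifference, u(€78) = 0.64·u(€100) + 0.36·u(€0) = 0.64·1 + 0.36·0 = 0.64.
The second indifference gives u(€94) = 0.39·u(€100) + 0.61·u(€78) = 0.39·1.00 + 0.61·0.64 = 0.7804.

0.780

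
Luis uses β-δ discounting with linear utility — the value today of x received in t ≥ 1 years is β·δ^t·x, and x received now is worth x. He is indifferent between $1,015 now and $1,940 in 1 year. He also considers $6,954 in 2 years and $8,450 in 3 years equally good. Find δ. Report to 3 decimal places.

The second indifference involves only future payoffs, so β cancels: β·δ^2·6954 = β·δ^3·8450, giving δ = 6954/8450 = 0.82296.

δ ≈ 0.823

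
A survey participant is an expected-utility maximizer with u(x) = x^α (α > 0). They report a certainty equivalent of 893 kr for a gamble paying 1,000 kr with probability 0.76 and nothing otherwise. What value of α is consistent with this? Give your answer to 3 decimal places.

Since u(0) = 0, the lottery's EU is 0.76·1000^α.
Indifference: 893^α = 0.76·1000^α, so (893/1000)^α = 0.76.
α = ln(0.76) / ln(893/1000) = -0.274437/-0.113169 ≈ 2.425.

α ≈ 2.425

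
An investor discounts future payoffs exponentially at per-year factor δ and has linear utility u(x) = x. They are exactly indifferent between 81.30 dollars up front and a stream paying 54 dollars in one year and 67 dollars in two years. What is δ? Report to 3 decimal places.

δ ≈ 0.770

Present value of the stream is 54·δ + 67·δ². Indifference gives 54δ + 67δ² = 81.30.
Rearranged: 67δ² + 54δ − 81.30 = 0.
By the quadratic formula (taking the positive root), δ = (−54 + √24704.40) / 134 ≈ 0.770.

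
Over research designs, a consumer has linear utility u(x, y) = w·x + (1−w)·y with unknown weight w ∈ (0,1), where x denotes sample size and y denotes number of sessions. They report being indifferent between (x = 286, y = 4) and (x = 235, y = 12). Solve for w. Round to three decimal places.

w = 0.136

Equating utilities: w·286 + (1−w)·4 = w·235 + (1−w)·12.
Rearranging, 51·w − 8·(1−w) = 0.
So w/(1−w) = 8/51 = 0.1569, giving w = 8/(51+8) = 0.136.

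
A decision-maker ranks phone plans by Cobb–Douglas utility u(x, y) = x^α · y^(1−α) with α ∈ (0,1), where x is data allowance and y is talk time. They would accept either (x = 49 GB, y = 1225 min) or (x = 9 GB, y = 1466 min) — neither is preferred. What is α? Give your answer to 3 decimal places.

The Cobb–Douglas utilities coincide, so 49^α·1225^(1−α) = 9^α·1466^(1−α).
Rearrange to (49/9)^α = (1466/1225)^(1−α) and take logs: α·1.694596 = (1−α)·0.179597.
Thus α·(1.874193) = 0.179597, so α = 0.179597/1.874193 ≈ 0.096.

α ≈ 0.096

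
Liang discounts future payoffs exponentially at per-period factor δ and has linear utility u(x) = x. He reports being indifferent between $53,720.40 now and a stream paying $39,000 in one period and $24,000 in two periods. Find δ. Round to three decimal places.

δ ≈ 0.890

The stream is worth 39000δ + 24000δ² today, so 39000δ + 24000δ² = 53720.40.
That is, 24000δ² + 39000δ − 53720.40 = 0, a quadratic in δ.
δ = (−39000 + √(39000² + 4·24000·53720.40)) / (2·24000) = (−39000 + √6678158400.00) / 48000 ≈ 0.890.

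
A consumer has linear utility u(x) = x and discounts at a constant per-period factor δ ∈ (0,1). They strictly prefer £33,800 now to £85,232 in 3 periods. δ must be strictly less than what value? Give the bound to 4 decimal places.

The preference means 33800 > δ^3·85232.
Dividing by 85232: δ^3 < 0.39656. Both sides are positive, so the cube root keeps the direction.
δ < (33800/85232)^(1/3) ≈ 0.7347.

δ < 0.7347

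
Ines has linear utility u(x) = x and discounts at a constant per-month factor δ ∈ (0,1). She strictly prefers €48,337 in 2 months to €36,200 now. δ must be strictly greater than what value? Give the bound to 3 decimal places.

δ > 0.865

The preference means 36200 < δ^2·48337.
Dividing by 48337: δ^2 > 0.74891. Both sides are positive, so the square root keeps the direction.
δ > 0.74891^(1/2) = 0.865.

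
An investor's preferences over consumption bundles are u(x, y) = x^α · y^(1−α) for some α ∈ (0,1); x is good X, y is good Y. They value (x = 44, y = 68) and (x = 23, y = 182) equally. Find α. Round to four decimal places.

α ≈ 0.6028

The Cobb–Douglas utilities coincide, so 44^α·68^(1−α) = 23^α·182^(1−α).
(44/23)^α = (182/68)^(1−α); take logs: α·ln(44/23) = (1−α)·ln(182/68), i.e. α·0.6486954 = (1−α)·0.9844990.
So α/(1−α) = (0.9844990)/(0.6486954) = 1.5176599, and α = 1.5176599/2.5176599 ≈ 0.6028.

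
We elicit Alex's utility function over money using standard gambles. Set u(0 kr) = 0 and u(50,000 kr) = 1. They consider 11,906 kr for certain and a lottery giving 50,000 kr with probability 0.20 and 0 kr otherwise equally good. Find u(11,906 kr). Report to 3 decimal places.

By the standard-gamble method, u(11,906 kr) is just the indifference probability on the best outcome: 0.20.

0.200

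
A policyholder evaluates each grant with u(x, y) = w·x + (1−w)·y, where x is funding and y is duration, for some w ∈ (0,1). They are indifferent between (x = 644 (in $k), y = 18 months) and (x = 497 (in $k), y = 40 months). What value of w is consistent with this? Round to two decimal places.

w = 0.13

u(644,18) = u(497,40) means w·644 + (1−w)·18 = w·497 + (1−w)·40.
w·(644−497) = (1−w)·(40−18), i.e. w·147 = (1−w)·22.
The marginal rate of substitution is 22/147, so w = 22/(147+22) = 0.13.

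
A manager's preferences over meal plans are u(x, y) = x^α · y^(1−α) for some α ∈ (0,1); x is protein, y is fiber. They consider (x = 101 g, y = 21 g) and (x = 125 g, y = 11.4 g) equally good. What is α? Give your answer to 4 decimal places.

α ≈ 0.7413

Set the two utilities equal: 101^α·21^(1−α) = 125^α·11.4^(1−α).
(101/125)^α = (11.4/21)^(1−α); take logs: α·ln(101/125) = (1−α)·ln(11.4/21), i.e. α·-0.2131932 = (1−α)·-0.6109091.
With A = -0.2131932 and B = -0.6109091: α·A = (1−α)·B, so α = B/(A+B) = -0.6109091/-0.8241023 ≈ 0.7413.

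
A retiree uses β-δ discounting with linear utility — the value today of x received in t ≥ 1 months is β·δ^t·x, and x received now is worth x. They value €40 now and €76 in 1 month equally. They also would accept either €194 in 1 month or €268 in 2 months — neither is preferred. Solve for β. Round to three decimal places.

From the later pair, β·δ^1·194 = β·δ^2·268; dividing through, δ = 194/268 = 0.72388.
The first indifference: 40 = β·δ·76, so β = 40/(δ·76) = 40/(0.72388·76) ≈ 0.727.

β ≈ 0.727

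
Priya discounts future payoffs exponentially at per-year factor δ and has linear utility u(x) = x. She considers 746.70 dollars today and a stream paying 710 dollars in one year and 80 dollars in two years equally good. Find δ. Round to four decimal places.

Equating present values: 746.70 = 710δ + 80δ².
That is, 80δ² + 710δ − 746.70 = 0, a quadratic in δ.
δ = (−710 + √(710² + 4·80·746.70)) / (2·80) = (−710 + √743044.00) / 160 ≈ 0.9500.

δ ≈ 0.9500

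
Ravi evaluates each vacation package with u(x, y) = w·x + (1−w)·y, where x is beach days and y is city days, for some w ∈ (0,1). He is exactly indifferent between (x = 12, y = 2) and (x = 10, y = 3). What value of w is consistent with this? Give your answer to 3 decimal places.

w = 0.333

Equating utilities: w·12 + (1−w)·2 = w·10 + (1−w)·3.
Collecting terms: w·2 = (1−w)·1.
Hence w = 1/(2+1) = 1/3 = 0.333.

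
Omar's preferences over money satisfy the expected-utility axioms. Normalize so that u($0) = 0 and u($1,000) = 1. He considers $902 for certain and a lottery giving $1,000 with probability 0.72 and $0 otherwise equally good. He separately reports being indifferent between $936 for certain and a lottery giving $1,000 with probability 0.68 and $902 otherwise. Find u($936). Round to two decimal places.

0.91

From the first indifference, u($902) = 0.72·u($1,000) + 0.28·u($0) = 0.72·1 + 0.28·0 = 0.72.
Then u($936) = 0.68·u($1,000) + 0.32·u($902) = 0.68·1.00 + 0.32·0.72 = 0.9104.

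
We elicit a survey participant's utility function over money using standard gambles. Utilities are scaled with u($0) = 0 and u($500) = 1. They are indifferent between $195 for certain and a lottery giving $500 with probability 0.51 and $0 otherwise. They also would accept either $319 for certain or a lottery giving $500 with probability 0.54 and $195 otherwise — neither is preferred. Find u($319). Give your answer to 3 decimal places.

The first gamble pins u($195): it must equal 0.51·1 + 0.49·0 = 0.51.
Then u($319) = 0.54·u($500) + 0.46·u($195) = 0.54·1.00 + 0.46·0.51 = 0.7746.

0.775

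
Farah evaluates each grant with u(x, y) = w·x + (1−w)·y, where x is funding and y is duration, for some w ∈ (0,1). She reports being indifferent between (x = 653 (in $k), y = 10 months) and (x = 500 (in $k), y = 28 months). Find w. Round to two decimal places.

w = 0.11

u(653,10) = u(500,28) means w·653 + (1−w)·10 = w·500 + (1−w)·28.
Collecting terms: w·153 = (1−w)·18.
The marginal rate of substitution is 18/153, so w = 18/(153+18) = 0.11.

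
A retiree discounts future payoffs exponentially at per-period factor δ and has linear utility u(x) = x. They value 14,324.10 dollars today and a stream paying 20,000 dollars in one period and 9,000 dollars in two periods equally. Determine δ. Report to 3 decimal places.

Present value of the stream is 20000·δ + 9000·δ². Indifference gives 20000δ + 9000δ² = 14324.10.
Rearranged: 9000δ² + 20000δ − 14324.10 = 0.
By the quadratic formula (taking the positive root), δ = (−20000 + √915667600.00) / 18000 ≈ 0.570.

δ ≈ 0.570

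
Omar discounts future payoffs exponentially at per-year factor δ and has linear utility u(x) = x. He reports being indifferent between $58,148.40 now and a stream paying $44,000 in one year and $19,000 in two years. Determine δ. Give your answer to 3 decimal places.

The stream is worth 44000δ + 19000δ² today, so 44000δ + 19000δ² = 58148.40.
Rearranged: 19000δ² + 44000δ − 58148.40 = 0.
By the quadratic formula (taking the positive root), δ = (−44000 + √6355278400.00) / 38000 ≈ 0.940.

δ ≈ 0.940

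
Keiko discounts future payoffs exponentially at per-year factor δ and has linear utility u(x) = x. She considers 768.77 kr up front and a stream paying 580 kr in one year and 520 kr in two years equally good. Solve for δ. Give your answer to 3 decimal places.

Present value of the stream is 580·δ + 520·δ². Indifference gives 580δ + 520δ² = 768.77.
That is, 520δ² + 580δ − 768.77 = 0, a quadratic in δ.
By the quadratic formula (taking the positive root), δ = (−580 + √1935441.60) / 1040 ≈ 0.780.

δ ≈ 0.780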